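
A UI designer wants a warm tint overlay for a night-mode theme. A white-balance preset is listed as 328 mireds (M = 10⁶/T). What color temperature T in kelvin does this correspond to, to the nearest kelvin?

T = 10⁶ / 328 = 3048.78 K → 3049 K.

3049 K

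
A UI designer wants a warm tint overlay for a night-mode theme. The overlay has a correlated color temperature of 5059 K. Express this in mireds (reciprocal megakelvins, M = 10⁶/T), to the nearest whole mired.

M = 10⁶ / 5059 = 197.668 → 198 mireds.

198 mireds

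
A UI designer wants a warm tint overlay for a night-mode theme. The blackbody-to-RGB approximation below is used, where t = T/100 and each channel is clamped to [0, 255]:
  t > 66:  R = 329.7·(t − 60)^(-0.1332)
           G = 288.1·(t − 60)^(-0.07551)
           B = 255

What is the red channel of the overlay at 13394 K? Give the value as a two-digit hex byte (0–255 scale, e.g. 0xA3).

0xBA

t = 13394/100 = 133.94; the t > 66 branch applies.
R = 329.7·(133.94 − 60)^(-0.1332) = 329.7·73.94^(-0.1332) = 329.7·0.56372 = 185.859.
Rounded: 186; in hex, 0xBA.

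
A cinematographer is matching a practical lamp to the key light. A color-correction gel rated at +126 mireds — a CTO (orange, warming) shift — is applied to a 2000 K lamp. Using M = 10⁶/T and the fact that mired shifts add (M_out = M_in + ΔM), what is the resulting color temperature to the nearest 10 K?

M_in = 10⁶/2000 = 500.00 mireds.
M_out = 500.00 + (+126) = 626.00 mireds.
T_out = 10⁶/626.00 = 1597.4 K → 1600 K.

1600 K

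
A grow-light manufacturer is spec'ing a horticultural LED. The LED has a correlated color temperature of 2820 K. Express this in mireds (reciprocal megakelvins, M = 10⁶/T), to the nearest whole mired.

355 mireds

M = 10⁶ / 2820 = 354.610 → 355 mireds.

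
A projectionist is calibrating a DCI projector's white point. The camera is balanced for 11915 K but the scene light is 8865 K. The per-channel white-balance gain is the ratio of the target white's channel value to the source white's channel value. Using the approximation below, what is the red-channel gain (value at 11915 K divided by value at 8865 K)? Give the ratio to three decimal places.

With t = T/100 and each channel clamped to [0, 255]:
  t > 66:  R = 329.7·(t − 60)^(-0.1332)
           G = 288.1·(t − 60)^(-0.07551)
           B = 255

0.908

At 8865 K (t = 88.65):
  R = 329.7·(88.65 − 60)^(-0.1332) = 329.7·28.65^(-0.1332) = 329.7·0.63960 = 210.877.
At 11915 K (t = 119.15):
  R = 329.7·(119.15 − 60)^(-0.1332) = 329.7·59.15^(-0.1332) = 329.7·0.58073 = 191.467.
Gain = 191.467 / 210.877 = 0.9080 → 0.908.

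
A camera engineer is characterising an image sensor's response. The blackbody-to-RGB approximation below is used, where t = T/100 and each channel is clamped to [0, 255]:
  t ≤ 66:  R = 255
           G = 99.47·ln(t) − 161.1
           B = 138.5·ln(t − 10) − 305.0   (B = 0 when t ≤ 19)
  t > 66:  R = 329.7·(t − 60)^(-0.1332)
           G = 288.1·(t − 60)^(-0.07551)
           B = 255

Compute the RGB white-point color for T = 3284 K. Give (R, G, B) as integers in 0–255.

(255, 186, 128)

t = 3284/100 = 32.84; the t ≤ 66 branch applies.
R = 255 by definition for t ≤ 66.
G = 99.47·ln 32.84 − 161.1 = 99.47·3.4916 − 161.1 = 186.214.
B = 138.5·ln(32.84 − 10) − 305.0 = 138.5·ln 22.84 − 305.0 = 138.5·3.1285 − 305.0 = 128.299.
Rounded: (255, 186, 128).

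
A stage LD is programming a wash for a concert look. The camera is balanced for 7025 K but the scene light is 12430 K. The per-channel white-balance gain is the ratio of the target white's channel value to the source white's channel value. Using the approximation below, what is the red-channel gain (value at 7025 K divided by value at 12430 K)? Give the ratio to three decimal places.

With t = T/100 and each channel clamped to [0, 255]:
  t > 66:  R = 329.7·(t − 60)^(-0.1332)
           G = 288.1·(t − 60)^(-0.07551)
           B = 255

1.277

At 12430 K (t = 124.3):
  R = 329.7·(124.3 − 60)^(-0.1332) = 329.7·64.3^(-0.1332) = 329.7·0.57431 = 189.350.
At 7025 K (t = 70.25):
  R = 329.7·(70.25 − 60)^(-0.1332) = 329.7·10.25^(-0.1332) = 329.7·0.73345 = 241.819.
Gain = 241.819 / 189.350 = 1.2771 → 1.277.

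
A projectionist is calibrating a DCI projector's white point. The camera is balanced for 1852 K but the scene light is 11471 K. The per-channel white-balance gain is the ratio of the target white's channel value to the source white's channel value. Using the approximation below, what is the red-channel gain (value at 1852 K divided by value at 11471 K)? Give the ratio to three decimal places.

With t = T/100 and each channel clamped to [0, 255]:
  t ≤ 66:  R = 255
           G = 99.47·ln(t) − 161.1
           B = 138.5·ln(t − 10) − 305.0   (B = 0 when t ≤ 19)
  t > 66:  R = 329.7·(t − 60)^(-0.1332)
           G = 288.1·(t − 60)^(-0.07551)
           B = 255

1.318

At 11471 K (t = 114.71):
  R = 329.7·(114.71 − 60)^(-0.1332) = 329.7·54.71^(-0.1332) = 329.7·0.58680 = 193.468.
At 1852 K (t = 18.52):
  R = 255 by definition for t ≤ 66.
Gain = 255.000 / 193.468 = 1.3180 → 1.318.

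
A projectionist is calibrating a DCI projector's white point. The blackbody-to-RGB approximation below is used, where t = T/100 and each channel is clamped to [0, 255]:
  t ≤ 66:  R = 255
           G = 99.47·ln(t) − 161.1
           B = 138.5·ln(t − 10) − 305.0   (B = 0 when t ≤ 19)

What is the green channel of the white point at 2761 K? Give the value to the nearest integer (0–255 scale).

t = 2761/100 = 27.61; the t ≤ 66 branch applies.
G = 99.47·ln 27.61 − 161.1 = 99.47·3.3182 − 161.1 = 168.959.
Rounded: 169.

169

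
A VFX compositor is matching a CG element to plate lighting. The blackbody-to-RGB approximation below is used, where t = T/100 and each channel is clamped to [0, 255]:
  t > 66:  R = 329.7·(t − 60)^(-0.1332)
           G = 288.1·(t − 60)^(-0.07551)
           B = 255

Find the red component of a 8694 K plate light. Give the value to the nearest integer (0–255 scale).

213

t = 8694/100 = 86.94; the t > 66 branch applies.
R = 329.7·(86.94 − 60)^(-0.1332) = 329.7·26.94^(-0.1332) = 329.7·0.64487 = 212.613.
Rounded: 213.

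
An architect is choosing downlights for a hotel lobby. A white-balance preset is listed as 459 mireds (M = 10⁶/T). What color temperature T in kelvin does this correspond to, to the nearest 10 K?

2180 K

T = 10⁶ / 459 = 2178.65 K → 2180 K.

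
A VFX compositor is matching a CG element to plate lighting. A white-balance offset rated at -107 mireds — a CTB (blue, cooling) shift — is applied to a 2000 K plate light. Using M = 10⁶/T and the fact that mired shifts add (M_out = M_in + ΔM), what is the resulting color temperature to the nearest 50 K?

M_in = 10⁶/2000 = 500.00 mireds.
M_out = 500.00 + (-107) = 393.00 mireds.
T_out = 10⁶/393.00 = 2544.5 K → 2550 K.

2550 K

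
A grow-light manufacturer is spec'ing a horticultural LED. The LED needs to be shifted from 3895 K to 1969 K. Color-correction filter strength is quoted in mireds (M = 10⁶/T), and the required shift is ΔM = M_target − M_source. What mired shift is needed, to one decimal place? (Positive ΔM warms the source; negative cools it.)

M_source = 10⁶/3895 = 256.739; M_target = 10⁶/1969 = 507.872.
ΔM = 507.872 − 256.739 = 251.133 → +251.1 mireds, a warming shift.

+251.1 mireds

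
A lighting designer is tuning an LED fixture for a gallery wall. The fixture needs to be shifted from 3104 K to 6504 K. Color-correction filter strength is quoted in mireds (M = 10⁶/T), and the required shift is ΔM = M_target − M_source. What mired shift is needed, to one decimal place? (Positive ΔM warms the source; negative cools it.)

-168.4 mireds

M_source = 10⁶/3104 = 322.165; M_target = 10⁶/6504 = 153.752.
ΔM = 153.752 − 322.165 = -168.413 → -168.4 mireds, a cooling shift.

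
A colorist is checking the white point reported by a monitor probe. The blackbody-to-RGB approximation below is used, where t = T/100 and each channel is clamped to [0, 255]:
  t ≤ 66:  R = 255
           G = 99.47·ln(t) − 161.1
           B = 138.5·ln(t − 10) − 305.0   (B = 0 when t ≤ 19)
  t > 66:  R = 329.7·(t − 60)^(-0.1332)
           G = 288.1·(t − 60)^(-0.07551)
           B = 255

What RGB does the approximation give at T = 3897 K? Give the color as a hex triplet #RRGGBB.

t = 3897/100 = 38.97; the t ≤ 66 branch applies.
R = 255 by definition for t ≤ 66.
G = 99.47·ln 38.97 − 161.1 = 99.47·3.6628 − 161.1 = 203.238.
B = 138.5·ln(38.97 − 10) − 305.0 = 138.5·ln 28.97 − 305.0 = 138.5·3.3663 − 305.0 = 161.227.
Rounded: (255, 203, 161).
In hex: #FFCBA1.

#FFCBA1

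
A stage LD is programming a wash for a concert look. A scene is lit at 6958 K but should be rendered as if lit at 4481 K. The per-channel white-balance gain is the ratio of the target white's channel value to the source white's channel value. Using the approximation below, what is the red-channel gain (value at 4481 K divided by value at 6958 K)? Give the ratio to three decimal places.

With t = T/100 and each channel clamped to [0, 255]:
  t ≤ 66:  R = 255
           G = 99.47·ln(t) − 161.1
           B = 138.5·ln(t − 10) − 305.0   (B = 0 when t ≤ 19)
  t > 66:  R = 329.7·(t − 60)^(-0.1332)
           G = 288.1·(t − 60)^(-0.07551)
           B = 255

1.045

At 6958 K (t = 69.58):
  R = 329.7·(69.58 − 60)^(-0.1332) = 329.7·9.58^(-0.1332) = 329.7·0.74009 = 244.006.
At 4481 K (t = 44.81):
  R = 255 by definition for t ≤ 66.
Gain = 255.000 / 244.006 = 1.0451 → 1.045.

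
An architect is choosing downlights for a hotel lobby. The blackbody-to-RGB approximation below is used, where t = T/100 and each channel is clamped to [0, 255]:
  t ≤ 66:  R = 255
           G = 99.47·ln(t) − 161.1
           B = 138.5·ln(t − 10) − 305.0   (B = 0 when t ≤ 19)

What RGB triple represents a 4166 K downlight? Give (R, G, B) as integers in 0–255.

(255, 210, 174)

t = 4166/100 = 41.66; the t ≤ 66 branch applies.
R = 255 by definition for t ≤ 66.
G = 99.47·ln 41.66 − 161.1 = 99.47·3.7295 − 161.1 = 209.877.
B = 138.5·ln(41.66 − 10) − 305.0 = 138.5·ln 31.66 − 305.0 = 138.5·3.4551 − 305.0 = 173.525.
Rounded: (255, 210, 174).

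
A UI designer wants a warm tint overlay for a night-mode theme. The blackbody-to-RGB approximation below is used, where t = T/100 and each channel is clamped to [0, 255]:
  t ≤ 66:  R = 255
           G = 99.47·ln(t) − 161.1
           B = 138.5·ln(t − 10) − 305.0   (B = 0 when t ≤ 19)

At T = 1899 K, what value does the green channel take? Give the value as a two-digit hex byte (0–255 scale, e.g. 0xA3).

t = 1899/100 = 18.99; the t ≤ 66 branch applies.
G = 99.47·ln 18.99 − 161.1 = 99.47·2.9439 − 161.1 = 131.731.
Rounded: 132; in hex, 0x84.

0x84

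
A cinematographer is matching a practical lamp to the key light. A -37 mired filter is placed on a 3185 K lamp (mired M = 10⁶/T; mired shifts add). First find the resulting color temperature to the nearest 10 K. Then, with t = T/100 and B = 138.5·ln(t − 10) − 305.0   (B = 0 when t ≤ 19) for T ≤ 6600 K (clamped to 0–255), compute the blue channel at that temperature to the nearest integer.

147

M_in = 10⁶/3185 = 313.97; M_out = 313.97 + (-37) = 276.97.
T_out = 10⁶/276.97 = 3610.5 K → 3610 K; t = 36.1.
B = 138.5·ln(36.1 − 10) − 305.0 = 138.5·ln 26.1 − 305.0 = 138.5·3.2619 − 305.0 = 146.778.
Rounded: 147.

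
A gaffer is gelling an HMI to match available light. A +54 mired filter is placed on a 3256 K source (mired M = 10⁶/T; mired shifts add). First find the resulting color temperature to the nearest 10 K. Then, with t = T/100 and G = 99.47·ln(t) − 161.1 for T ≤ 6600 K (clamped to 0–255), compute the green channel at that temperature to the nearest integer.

M_in = 10⁶/3256 = 307.13; M_out = 307.13 + (+54) = 361.13.
T_out = 10⁶/361.13 = 2769.1 K → 2770 K; t = 27.7.
G = 99.47·ln 27.7 − 161.1 = 99.47·3.3214 − 161.1 = 169.283.
Rounded: 169.

169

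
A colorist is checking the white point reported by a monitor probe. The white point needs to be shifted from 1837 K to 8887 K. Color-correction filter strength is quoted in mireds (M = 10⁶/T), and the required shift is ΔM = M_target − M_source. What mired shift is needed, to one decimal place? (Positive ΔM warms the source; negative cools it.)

M_source = 10⁶/1837 = 544.366; M_target = 10⁶/8887 = 112.524.
ΔM = 112.524 − 544.366 = -431.842 → -431.8 mireds, a cooling shift.

-431.8 mireds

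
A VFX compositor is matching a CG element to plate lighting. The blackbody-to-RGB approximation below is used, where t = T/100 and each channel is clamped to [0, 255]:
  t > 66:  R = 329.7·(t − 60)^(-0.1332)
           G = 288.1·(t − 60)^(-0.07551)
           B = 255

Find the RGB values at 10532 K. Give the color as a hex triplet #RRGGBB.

#C6D8FF

t = 10532/100 = 105.32; the t > 66 branch applies.
R = 329.7·(105.32 − 60)^(-0.1332) = 329.7·45.32^(-0.1332) = 329.7·0.60170 = 198.381.
G = 288.1·(105.32 − 60)^(-0.07551) = 288.1·45.32^(-0.07551) = 288.1·0.74978 = 216.011.
B = 255 by definition for t > 66.
Rounded: (198, 216, 255).
In hex: #C6D8FF.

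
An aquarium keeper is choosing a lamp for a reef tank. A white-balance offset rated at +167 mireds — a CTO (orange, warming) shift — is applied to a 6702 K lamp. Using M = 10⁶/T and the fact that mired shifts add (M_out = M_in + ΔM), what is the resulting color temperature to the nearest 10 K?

3160 K

M_in = 10⁶/6702 = 149.21 mireds.
M_out = 149.21 + (+167) = 316.21 mireds.
T_out = 10⁶/316.21 = 3162.5 K → 3160 K.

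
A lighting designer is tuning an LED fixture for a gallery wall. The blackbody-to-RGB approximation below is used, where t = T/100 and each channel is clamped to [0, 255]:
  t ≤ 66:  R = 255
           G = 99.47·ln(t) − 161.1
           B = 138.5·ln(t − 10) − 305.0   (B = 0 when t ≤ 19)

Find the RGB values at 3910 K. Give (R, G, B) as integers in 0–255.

t = 3910/100 = 39.1; the t ≤ 66 branch applies.
R = 255 by definition for t ≤ 66.
G = 99.47·ln 39.1 − 161.1 = 99.47·3.6661 − 161.1 = 203.569.
B = 138.5·ln(39.1 − 10) − 305.0 = 138.5·ln 29.1 − 305.0 = 138.5·3.3707 − 305.0 = 161.847.
Rounded: (255, 204, 162).

(255, 204, 162)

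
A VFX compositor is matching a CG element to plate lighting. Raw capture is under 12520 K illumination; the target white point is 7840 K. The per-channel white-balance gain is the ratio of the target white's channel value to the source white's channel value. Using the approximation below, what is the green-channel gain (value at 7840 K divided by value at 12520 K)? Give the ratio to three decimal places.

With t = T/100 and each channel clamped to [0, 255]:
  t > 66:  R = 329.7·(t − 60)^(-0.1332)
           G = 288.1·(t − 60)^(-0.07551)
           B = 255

1.100

At 12520 K (t = 125.2):
  G = 288.1·(125.2 − 60)^(-0.07551) = 288.1·65.2^(-0.07551) = 288.1·0.72947 = 210.160.
At 7840 K (t = 78.4):
  G = 288.1·(78.4 − 60)^(-0.07551) = 288.1·18.4^(-0.07551) = 288.1·0.80259 = 231.226.
Gain = 231.226 / 210.160 = 1.1002 → 1.100.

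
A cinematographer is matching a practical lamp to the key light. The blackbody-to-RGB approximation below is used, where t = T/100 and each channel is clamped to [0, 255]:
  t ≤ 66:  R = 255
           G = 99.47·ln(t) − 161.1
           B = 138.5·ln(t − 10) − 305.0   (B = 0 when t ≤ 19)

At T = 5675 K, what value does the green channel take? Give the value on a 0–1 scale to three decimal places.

t = 5675/100 = 56.75; the t ≤ 66 branch applies.
G = 99.47·ln 56.75 − 161.1 = 99.47·4.0387 − 161.1 = 240.625.
On a 0–1 scale: 240.625/255 = 0.9436 → 0.944.

0.944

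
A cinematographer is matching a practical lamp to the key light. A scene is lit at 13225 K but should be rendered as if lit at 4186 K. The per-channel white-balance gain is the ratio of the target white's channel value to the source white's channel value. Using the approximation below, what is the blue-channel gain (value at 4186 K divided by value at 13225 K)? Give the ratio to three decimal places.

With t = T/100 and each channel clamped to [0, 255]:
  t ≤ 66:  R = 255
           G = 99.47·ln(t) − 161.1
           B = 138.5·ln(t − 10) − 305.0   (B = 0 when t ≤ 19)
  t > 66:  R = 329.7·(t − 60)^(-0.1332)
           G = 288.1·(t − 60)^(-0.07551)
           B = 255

0.684

At 13225 K (t = 132.25):
  B = 255 by definition for t > 66.
At 4186 K (t = 41.86):
  B = 138.5·ln(41.86 − 10) − 305.0 = 138.5·ln 31.86 − 305.0 = 138.5·3.4614 − 305.0 = 174.397.
Gain = 174.397 / 255.000 = 0.6839 → 0.684.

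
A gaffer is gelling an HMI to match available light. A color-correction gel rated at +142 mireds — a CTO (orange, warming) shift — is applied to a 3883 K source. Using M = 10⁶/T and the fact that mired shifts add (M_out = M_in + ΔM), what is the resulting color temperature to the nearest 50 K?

2500 K

M_in = 10⁶/3883 = 257.53 mireds.
M_out = 257.53 + (+142) = 399.53 mireds.
T_out = 10⁶/399.53 = 2502.9 K → 2500 K.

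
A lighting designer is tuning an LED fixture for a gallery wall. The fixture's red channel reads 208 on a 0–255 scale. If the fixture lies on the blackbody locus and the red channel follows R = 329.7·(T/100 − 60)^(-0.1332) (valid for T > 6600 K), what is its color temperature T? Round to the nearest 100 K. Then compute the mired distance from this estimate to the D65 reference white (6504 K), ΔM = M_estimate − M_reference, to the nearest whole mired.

(t − 60)^(-0.1332) = 208/329.7 = 0.63088.
t − 60 = 0.63088^(1/-0.1332) = 0.63088^(-7.508) = 31.763, so t = 91.763.
T = 100·t = 9176 K → 9200 K to the nearest 100 K.
M_estimate = 10⁶/9200 = 108.70; M_reference = 10⁶/6504 = 153.75.
ΔM = 108.70 − 153.75 = -45.06 → -45 mireds.

-45 mireds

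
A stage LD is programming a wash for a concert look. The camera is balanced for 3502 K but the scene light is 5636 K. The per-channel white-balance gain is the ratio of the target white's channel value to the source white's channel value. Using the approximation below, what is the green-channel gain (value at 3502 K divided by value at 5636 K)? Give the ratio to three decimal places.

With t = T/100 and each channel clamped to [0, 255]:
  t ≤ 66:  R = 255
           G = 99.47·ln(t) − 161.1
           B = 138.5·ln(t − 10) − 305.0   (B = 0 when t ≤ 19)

0.803

At 5636 K (t = 56.36):
  G = 99.47·ln 56.36 − 161.1 = 99.47·4.0318 − 161.1 = 239.939.
At 3502 K (t = 35.02):
  G = 99.47·ln 35.02 − 161.1 = 99.47·3.5559 − 161.1 = 192.607.
Gain = 192.607 / 239.939 = 0.8027 → 0.803.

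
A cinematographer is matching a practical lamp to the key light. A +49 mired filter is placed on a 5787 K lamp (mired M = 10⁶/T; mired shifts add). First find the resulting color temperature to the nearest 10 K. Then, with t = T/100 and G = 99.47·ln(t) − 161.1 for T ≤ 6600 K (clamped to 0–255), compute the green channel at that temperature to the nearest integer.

M_in = 10⁶/5787 = 172.80; M_out = 172.80 + (+49) = 221.80.
T_out = 10⁶/221.80 = 4508.5 K → 4510 K; t = 45.1.
G = 99.47·ln 45.1 − 161.1 = 99.47·3.8089 − 161.1 = 217.770.
Rounded: 218.

218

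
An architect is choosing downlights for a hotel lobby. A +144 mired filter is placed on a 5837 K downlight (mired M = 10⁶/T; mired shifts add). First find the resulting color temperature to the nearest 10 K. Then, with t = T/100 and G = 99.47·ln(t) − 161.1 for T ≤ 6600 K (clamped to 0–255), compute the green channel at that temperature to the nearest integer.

183

M_in = 10⁶/5837 = 171.32; M_out = 171.32 + (+144) = 315.32.
T_out = 10⁶/315.32 = 3171.4 K → 3170 K; t = 31.7.
G = 99.47·ln 31.7 − 161.1 = 99.47·3.4563 − 161.1 = 182.700.
Rounded: 183.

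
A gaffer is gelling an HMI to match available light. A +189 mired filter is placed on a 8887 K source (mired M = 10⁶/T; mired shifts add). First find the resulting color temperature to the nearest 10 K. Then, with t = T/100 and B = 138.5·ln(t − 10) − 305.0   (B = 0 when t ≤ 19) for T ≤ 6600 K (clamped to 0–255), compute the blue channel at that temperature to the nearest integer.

130

M_in = 10⁶/8887 = 112.52; M_out = 112.52 + (+189) = 301.52.
T_out = 10⁶/301.52 = 3316.5 K → 3320 K; t = 33.2.
B = 138.5·ln(33.2 − 10) − 305.0 = 138.5·ln 23.2 − 305.0 = 138.5·3.1442 − 305.0 = 130.465.
Rounded: 130.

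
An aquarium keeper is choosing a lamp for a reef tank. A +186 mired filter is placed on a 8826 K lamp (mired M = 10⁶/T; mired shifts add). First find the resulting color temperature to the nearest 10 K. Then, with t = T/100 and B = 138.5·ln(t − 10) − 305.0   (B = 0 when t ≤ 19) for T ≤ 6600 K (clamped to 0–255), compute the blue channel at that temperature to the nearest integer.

M_in = 10⁶/8826 = 113.30; M_out = 113.30 + (+186) = 299.30.
T_out = 10⁶/299.30 = 3341.1 K → 3340 K; t = 33.4.
B = 138.5·ln(33.4 − 10) − 305.0 = 138.5·ln 23.4 − 305.0 = 138.5·3.1527 − 305.0 = 131.654.
Rounded: 132.

132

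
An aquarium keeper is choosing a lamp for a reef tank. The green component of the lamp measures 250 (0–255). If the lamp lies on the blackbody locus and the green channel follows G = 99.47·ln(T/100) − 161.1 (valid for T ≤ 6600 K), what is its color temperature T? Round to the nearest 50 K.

6250 K

ln t = (250 + 161.1) / 99.47 = 4.1329.
t = e^4.1329 = 62.359.
T = 100·t = 6236 K → 6250 K to the nearest 50 K.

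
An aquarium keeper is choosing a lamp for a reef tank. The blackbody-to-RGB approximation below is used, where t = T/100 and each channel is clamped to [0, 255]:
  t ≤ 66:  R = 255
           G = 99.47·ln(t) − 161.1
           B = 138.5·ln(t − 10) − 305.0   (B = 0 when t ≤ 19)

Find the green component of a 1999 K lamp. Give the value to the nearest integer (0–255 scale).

137

t = 1999/100 = 19.99; the t ≤ 66 branch applies.
G = 99.47·ln 19.99 − 161.1 = 99.47·2.9952 − 161.1 = 136.836.
Rounded: 137.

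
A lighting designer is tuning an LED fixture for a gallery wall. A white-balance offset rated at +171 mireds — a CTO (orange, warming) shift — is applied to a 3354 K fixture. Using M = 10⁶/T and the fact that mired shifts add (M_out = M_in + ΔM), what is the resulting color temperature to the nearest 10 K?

2130 K

M_in = 10⁶/3354 = 298.15 mireds.
M_out = 298.15 + (+171) = 469.15 mireds.
T_out = 10⁶/469.15 = 2131.5 K → 2130 K.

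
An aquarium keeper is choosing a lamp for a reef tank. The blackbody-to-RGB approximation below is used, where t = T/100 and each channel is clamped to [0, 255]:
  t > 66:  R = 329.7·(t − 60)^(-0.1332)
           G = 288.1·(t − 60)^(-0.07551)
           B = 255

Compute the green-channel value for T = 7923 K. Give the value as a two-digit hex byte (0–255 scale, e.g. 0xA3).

0xE6

t = 7923/100 = 79.23; the t > 66 branch applies.
G = 288.1·(79.23 − 60)^(-0.07551) = 288.1·19.23^(-0.07551) = 288.1·0.79992 = 230.457.
Rounded: 230; in hex, 0xE6.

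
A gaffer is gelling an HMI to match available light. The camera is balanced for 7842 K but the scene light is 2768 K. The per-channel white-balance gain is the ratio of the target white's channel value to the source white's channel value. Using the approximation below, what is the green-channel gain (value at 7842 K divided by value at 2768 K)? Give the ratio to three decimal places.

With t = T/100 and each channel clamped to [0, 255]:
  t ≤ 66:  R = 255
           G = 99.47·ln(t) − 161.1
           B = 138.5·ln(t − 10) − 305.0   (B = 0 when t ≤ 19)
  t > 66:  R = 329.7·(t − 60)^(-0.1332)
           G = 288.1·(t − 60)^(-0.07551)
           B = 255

At 2768 K (t = 27.68):
  G = 99.47·ln 27.68 − 161.1 = 99.47·3.3207 − 161.1 = 169.211.
At 7842 K (t = 78.42):
  G = 288.1·(78.42 − 60)^(-0.07551) = 288.1·18.42^(-0.07551) = 288.1·0.80252 = 231.207.
Gain = 231.207 / 169.211 = 1.3664 → 1.366.

1.366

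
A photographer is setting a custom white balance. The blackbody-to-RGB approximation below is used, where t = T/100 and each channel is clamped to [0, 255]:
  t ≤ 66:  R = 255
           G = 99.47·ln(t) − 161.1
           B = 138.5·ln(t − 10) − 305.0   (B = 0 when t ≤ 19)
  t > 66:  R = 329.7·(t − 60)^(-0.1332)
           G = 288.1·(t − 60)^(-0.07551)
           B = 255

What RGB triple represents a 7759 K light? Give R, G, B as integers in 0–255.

R=225, G=232, B=255

t = 7759/100 = 77.59; the t > 66 branch applies.
R = 329.7·(77.59 − 60)^(-0.1332) = 329.7·17.59^(-0.1332) = 329.7·0.68254 = 225.035.
G = 288.1·(77.59 − 60)^(-0.07551) = 288.1·17.59^(-0.07551) = 288.1·0.80532 = 232.013.
B = 255 by definition for t > 66.
Rounded: (225, 232, 255).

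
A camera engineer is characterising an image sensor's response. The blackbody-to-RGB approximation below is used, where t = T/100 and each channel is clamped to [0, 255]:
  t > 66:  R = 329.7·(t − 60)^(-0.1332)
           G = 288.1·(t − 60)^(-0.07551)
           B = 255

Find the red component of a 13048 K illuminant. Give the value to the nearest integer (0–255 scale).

t = 13048/100 = 130.48; the t > 66 branch applies.
R = 329.7·(130.48 − 60)^(-0.1332) = 329.7·70.48^(-0.1332) = 329.7·0.56733 = 187.050.
Rounded: 187.

187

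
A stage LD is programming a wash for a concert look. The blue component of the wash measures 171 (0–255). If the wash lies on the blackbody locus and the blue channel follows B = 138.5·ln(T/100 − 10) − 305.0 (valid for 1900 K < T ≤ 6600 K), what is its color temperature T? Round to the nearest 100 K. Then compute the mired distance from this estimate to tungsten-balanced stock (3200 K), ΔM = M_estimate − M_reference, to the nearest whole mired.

ln(t − 10) = (171 + 305.0) / 138.5 = 3.4368.
t − 10 = e^3.4368 = 31.088, so t = 41.088.
T = 100·t = 4109 K → 4100 K to the nearest 100 K.
M_estimate = 10⁶/4100 = 243.90; M_reference = 10⁶/3200 = 312.50.
ΔM = 243.90 − 312.50 = -68.60 → -69 mireds.

-69 mireds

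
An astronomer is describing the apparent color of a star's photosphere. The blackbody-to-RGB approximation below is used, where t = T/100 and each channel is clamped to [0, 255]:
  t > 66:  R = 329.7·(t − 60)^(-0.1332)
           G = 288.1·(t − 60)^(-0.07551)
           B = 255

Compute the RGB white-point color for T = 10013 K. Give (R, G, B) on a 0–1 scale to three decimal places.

(0.791, 0.855, 1.000)

t = 10013/100 = 100.13; the t > 66 branch applies.
R = 329.7·(100.13 − 60)^(-0.1332) = 329.7·40.13^(-0.1332) = 329.7·0.61153 = 201.622.
G = 288.1·(100.13 − 60)^(-0.07551) = 288.1·40.13^(-0.07551) = 288.1·0.75670 = 218.004.
B = 255 by definition for t > 66.
Dividing each by 255: (0.7907, 0.8549, 1.0000) → (0.791, 0.855, 1.000).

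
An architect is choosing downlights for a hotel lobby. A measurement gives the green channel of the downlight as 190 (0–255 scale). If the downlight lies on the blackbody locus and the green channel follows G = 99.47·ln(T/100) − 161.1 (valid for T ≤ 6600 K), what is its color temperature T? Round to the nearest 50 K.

ln t = (190 + 161.1) / 99.47 = 3.5297.
t = e^3.5297 = 34.114.
T = 100·t = 3411 K → 3400 K to the nearest 50 K.

3400 K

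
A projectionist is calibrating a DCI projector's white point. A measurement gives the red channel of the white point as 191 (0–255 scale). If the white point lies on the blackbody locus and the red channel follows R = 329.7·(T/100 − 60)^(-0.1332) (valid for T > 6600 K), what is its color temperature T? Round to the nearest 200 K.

12000 K

(t − 60)^(-0.1332) = 191/329.7 = 0.57931.
t − 60 = 0.57931^(1/-0.1332) = 0.57931^(-7.508) = 60.245, so t = 120.245.
T = 100·t = 12025 K → 12000 K to the nearest 200 K.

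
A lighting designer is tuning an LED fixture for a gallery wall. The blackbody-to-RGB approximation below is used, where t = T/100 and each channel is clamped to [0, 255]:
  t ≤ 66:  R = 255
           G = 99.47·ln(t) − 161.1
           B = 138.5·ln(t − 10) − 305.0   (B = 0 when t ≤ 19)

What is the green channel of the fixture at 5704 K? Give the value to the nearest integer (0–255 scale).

241

t = 5704/100 = 57.04; the t ≤ 66 branch applies.
G = 99.47·ln 57.04 − 161.1 = 99.47·4.0438 − 161.1 = 241.132.
Rounded: 241.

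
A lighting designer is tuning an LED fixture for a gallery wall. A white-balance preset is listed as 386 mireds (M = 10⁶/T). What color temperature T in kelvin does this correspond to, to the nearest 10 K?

T = 10⁶ / 386 = 2590.67 K → 2590 K.

2590 K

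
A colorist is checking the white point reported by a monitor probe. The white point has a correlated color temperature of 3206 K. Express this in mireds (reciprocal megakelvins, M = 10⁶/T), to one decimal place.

M = 10⁶ / 3206 = 311.915 → 311.9 mireds.

311.9 mireds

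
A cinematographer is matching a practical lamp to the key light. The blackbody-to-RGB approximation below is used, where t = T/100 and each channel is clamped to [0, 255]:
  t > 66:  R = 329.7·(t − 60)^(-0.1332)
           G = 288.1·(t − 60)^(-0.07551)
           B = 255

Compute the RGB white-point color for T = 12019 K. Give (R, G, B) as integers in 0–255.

t = 12019/100 = 120.19; the t > 66 branch applies.
R = 329.7·(120.19 − 60)^(-0.1332) = 329.7·60.19^(-0.1332) = 329.7·0.57939 = 191.023.
G = 288.1·(120.19 − 60)^(-0.07551) = 288.1·60.19^(-0.07551) = 288.1·0.73389 = 211.432.
B = 255 by definition for t > 66.
Rounded: (191, 211, 255).

(191, 211, 255)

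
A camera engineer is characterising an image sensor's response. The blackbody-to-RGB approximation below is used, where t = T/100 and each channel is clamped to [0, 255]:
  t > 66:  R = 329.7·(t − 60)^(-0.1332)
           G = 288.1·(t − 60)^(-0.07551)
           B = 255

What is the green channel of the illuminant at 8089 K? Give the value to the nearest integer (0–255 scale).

t = 8089/100 = 80.89; the t > 66 branch applies.
G = 288.1·(80.89 − 60)^(-0.07551) = 288.1·20.89^(-0.07551) = 288.1·0.79493 = 229.021.
Rounded: 229.

229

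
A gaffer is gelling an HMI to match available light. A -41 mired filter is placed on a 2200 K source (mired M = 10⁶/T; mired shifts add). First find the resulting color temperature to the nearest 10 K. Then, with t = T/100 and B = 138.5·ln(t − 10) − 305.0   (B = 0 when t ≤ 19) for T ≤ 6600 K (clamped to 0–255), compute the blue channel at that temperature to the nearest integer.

M_in = 10⁶/2200 = 454.55; M_out = 454.55 + (-41) = 413.55.
T_out = 10⁶/413.55 = 2418.1 K → 2420 K; t = 24.2.
B = 138.5·ln(24.2 − 10) − 305.0 = 138.5·ln 14.2 − 305.0 = 138.5·2.6532 − 305.0 = 62.474.
Rounded: 62.

62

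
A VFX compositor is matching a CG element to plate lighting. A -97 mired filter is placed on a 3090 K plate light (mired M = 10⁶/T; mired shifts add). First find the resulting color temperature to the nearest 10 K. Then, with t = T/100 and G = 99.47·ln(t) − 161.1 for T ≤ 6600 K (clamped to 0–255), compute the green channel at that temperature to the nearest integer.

216

M_in = 10⁶/3090 = 323.62; M_out = 323.62 + (-97) = 226.62.
T_out = 10⁶/226.62 = 4412.6 K → 4410 K; t = 44.1.
G = 99.47·ln 44.1 − 161.1 = 99.47·3.7865 − 161.1 = 215.539.
Rounded: 216.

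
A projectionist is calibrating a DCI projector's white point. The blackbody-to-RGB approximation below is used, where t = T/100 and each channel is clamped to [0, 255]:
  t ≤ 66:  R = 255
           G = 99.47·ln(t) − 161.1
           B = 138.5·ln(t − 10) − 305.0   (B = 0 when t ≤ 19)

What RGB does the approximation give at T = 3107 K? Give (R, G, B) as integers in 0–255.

(255, 181, 117)

t = 3107/100 = 31.07; the t ≤ 66 branch applies.
R = 255 by definition for t ≤ 66.
G = 99.47·ln 31.07 − 161.1 = 99.47·3.4362 − 161.1 = 180.703.
B = 138.5·ln(31.07 − 10) − 305.0 = 138.5·ln 21.07 − 305.0 = 138.5·3.0479 − 305.0 = 117.127.
Rounded: (255, 181, 117).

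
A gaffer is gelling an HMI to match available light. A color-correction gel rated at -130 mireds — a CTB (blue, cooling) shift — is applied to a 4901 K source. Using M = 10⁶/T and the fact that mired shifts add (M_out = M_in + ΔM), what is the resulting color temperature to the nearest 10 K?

M_in = 10⁶/4901 = 204.04 mireds.
M_out = 204.04 + (-130) = 74.04 mireds.
T_out = 10⁶/74.04 = 13506.2 K → 13510 K.

13510 K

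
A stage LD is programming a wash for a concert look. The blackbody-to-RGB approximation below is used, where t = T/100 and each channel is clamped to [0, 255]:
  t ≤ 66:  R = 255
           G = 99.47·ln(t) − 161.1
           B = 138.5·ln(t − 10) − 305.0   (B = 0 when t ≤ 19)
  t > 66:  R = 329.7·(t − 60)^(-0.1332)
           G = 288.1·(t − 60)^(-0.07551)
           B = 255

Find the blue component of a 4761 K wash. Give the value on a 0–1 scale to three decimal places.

t = 4761/100 = 47.61; the t ≤ 66 branch applies.
B = 138.5·ln(47.61 − 10) − 305.0 = 138.5·ln 37.61 − 305.0 = 138.5·3.6273 − 305.0 = 197.377.
On a 0–1 scale: 197.377/255 = 0.7740 → 0.774.

0.774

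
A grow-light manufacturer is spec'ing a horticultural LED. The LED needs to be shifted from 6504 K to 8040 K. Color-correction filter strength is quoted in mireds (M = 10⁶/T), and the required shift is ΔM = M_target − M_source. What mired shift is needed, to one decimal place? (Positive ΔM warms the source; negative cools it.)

-29.4 mireds

M_source = 10⁶/6504 = 153.752; M_target = 10⁶/8040 = 124.378.
ΔM = 124.378 − 153.752 = -29.373 → -29.4 mireds, a cooling shift.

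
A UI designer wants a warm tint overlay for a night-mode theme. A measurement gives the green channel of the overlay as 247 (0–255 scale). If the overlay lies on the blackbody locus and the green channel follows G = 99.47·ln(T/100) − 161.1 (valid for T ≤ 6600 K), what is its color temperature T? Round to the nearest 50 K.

6050 K

ln t = (247 + 161.1) / 99.47 = 4.1027.
t = e^4.1027 = 60.506.
T = 100·t = 6051 K → 6050 K to the nearest 50 K.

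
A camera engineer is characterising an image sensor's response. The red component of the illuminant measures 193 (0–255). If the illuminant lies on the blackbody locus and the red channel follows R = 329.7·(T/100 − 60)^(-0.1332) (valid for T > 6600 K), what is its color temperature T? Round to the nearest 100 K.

11600 K

(t − 60)^(-0.1332) = 193/329.7 = 0.58538.
t − 60 = 0.58538^(1/-0.1332) = 0.58538^(-7.508) = 55.713, so t = 115.713.
T = 100·t = 11571 K → 11600 K to the nearest 100 K.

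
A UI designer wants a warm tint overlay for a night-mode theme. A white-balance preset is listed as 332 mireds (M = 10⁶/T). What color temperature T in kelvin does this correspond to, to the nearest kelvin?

3012 K

T = 10⁶ / 332 = 3012.05 K → 3012 K.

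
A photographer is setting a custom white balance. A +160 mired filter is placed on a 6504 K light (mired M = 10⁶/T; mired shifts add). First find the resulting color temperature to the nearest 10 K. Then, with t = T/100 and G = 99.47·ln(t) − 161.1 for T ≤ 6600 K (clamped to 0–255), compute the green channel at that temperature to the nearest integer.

M_in = 10⁶/6504 = 153.75; M_out = 153.75 + (+160) = 313.75.
T_out = 10⁶/313.75 = 3187.2 K → 3190 K; t = 31.9.
G = 99.47·ln 31.9 − 161.1 = 99.47·3.4626 − 161.1 = 183.325.
Rounded: 183.

183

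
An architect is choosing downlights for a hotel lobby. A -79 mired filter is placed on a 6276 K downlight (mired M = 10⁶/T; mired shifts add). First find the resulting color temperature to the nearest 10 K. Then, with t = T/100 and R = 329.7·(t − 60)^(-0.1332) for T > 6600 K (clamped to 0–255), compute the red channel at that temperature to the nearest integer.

M_in = 10⁶/6276 = 159.34; M_out = 159.34 + (-79) = 80.34.
T_out = 10⁶/80.34 = 12447.5 K → 12450 K; t = 124.5.
R = 329.7·(124.5 − 60)^(-0.1332) = 329.7·64.5^(-0.1332) = 329.7·0.57407 = 189.272.
Rounded: 189.

189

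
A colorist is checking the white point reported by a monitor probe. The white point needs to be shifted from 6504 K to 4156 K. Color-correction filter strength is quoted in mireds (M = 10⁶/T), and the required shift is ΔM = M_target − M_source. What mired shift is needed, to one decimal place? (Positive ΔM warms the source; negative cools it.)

+86.9 mireds

M_source = 10⁶/6504 = 153.752; M_target = 10⁶/4156 = 240.616.
ΔM = 240.616 − 153.752 = 86.864 → +86.9 mireds, a warming shift.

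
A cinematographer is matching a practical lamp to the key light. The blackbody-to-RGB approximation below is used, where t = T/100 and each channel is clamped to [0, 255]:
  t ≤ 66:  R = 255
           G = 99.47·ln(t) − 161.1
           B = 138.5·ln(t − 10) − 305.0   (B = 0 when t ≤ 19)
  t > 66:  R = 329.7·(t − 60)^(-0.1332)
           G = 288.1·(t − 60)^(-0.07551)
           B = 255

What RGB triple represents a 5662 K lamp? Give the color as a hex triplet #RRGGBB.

#FFF0E3

t = 5662/100 = 56.62; the t ≤ 66 branch applies.
R = 255 by definition for t ≤ 66.
G = 99.47·ln 56.62 − 161.1 = 99.47·4.0364 − 161.1 = 240.397.
B = 138.5·ln(56.62 − 10) − 305.0 = 138.5·ln 46.62 − 305.0 = 138.5·3.8420 − 305.0 = 227.121.
Rounded: (255, 240, 227).
In hex: #FFF0E3.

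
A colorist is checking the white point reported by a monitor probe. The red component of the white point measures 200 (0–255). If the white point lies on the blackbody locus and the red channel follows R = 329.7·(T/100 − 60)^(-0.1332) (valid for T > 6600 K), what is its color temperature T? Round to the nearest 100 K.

(t − 60)^(-0.1332) = 200/329.7 = 0.60661.
t − 60 = 0.60661^(1/-0.1332) = 0.60661^(-7.508) = 42.638, so t = 102.638.
T = 100·t = 10264 K → 10300 K to the nearest 100 K.

10300 K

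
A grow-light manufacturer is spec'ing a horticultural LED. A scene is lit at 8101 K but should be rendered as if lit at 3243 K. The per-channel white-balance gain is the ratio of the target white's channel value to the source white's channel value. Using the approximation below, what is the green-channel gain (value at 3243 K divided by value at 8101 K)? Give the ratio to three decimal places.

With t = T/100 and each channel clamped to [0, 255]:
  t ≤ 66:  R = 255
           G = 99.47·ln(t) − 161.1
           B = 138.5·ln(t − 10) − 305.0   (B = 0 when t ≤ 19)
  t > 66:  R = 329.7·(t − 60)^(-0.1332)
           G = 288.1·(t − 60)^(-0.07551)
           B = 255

0.808

At 8101 K (t = 81.01):
  G = 288.1·(81.01 − 60)^(-0.07551) = 288.1·21.01^(-0.07551) = 288.1·0.79459 = 228.922.
At 3243 K (t = 32.43):
  G = 99.47·ln 32.43 − 161.1 = 99.47·3.4791 − 161.1 = 184.964.
Gain = 184.964 / 228.922 = 0.8080 → 0.808.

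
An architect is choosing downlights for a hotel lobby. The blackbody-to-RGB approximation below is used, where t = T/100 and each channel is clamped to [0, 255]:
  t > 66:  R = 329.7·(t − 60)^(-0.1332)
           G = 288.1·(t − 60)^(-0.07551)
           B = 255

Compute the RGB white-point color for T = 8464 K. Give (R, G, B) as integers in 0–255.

(215, 226, 255)

t = 8464/100 = 84.64; the t > 66 branch applies.
R = 329.7·(84.64 − 60)^(-0.1332) = 329.7·24.64^(-0.1332) = 329.7·0.65258 = 215.155.
G = 288.1·(84.64 − 60)^(-0.07551) = 288.1·24.64^(-0.07551) = 288.1·0.78509 = 226.183.
B = 255 by definition for t > 66.
Rounded: (215, 226, 255).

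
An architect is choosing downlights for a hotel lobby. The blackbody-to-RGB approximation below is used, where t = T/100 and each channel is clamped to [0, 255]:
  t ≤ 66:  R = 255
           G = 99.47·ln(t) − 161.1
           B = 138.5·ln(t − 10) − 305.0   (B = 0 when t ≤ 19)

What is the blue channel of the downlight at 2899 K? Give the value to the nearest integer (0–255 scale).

103

t = 2899/100 = 28.99; the t ≤ 66 branch applies.
B = 138.5·ln(28.99 − 10) − 305.0 = 138.5·ln 18.99 − 305.0 = 138.5·2.9439 − 305.0 = 102.732.
Rounded: 103.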